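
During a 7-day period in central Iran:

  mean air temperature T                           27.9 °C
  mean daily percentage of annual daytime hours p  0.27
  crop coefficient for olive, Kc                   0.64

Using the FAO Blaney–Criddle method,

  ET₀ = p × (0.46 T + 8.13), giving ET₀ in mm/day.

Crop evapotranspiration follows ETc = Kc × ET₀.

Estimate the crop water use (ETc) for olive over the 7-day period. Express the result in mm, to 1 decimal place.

ET₀ = 0.27 × (0.46 × 27.9 + 8.13) = 0.27 × 20.964 = 5.6603 mm/d
ETc = Kc × ET₀ = 0.64 × 5.6603 = 3.6226 mm/d
Over 7 days: 3.6226 × 7 = 25.358 mm

25.4 mm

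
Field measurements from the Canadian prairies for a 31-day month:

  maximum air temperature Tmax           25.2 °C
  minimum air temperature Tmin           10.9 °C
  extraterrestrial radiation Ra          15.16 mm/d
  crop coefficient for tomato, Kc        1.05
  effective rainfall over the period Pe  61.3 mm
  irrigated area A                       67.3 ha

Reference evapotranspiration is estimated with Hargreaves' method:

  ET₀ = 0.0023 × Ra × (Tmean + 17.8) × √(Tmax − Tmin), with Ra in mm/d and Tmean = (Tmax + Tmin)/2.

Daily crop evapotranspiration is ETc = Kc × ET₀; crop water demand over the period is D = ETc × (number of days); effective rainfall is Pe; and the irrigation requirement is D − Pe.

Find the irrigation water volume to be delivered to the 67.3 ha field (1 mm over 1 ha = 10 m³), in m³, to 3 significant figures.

62300 m³

Tmean = (25.2 + 10.9)/2 = 18.05 °C
ET₀ = 0.0023 × 15.16 × (18.05 + 17.8) × √14.3 = 0.0023 × 15.16 × 35.85 × 3.7815 = 4.7269 mm/d
ETc = Kc × ET₀ = 1.05 × 4.7269 = 4.9632 mm/d
Crop demand D = ETc × 31 d = 4.9632 × 31 = 153.859 mm
D − Pe = 153.859 − 61.3 = 92.559 mm
Volume = 92.559 mm × 67.3 ha × 10 = 62292.2 m³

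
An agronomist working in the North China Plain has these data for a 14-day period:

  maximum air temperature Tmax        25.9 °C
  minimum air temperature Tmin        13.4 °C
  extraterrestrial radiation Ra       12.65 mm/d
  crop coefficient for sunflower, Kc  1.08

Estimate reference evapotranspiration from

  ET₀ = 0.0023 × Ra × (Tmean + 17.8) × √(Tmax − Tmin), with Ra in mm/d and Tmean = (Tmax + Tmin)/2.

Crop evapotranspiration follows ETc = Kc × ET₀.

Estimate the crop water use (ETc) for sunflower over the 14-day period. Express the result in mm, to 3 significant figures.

58.2 mm

Tmean = (25.9 + 13.4)/2 = 19.65 °C
ET₀ = 0.0023 × 12.65 × (19.65 + 17.8) × √12.5 = 0.0023 × 12.65 × 37.45 × 3.5355 = 3.8523 mm/d
ETc = Kc × ET₀ = 1.08 × 3.8523 = 4.1605 mm/d
Over 14 days: 4.1605 × 14 = 58.247 mm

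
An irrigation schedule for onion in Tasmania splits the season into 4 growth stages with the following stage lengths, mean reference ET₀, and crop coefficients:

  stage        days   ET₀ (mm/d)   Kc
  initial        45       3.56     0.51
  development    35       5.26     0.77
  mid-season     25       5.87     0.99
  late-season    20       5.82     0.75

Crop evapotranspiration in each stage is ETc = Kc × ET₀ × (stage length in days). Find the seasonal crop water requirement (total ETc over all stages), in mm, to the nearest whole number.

456 mm

initial: 0.51 × 3.56 × 45 = 81.70 mm
development: 0.77 × 5.26 × 35 = 141.76 mm
mid-season: 0.99 × 5.87 × 25 = 145.28 mm
late-season: 0.75 × 5.82 × 20 = 87.30 mm
Seasonal total = 456.04 mm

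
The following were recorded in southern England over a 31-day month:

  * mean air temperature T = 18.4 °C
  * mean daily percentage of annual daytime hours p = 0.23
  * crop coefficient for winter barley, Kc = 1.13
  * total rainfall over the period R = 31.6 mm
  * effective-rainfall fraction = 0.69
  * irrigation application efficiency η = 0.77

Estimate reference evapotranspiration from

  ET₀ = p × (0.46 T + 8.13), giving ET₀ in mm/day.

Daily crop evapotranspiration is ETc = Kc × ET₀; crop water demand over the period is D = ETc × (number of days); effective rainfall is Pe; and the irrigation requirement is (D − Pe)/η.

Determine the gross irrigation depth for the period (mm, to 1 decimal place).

ET₀ = 0.23 × (0.46 × 18.4 + 8.13) = 0.23 × 16.594 = 3.8166 mm/d
ETc = Kc × ET₀ = 1.13 × 3.8166 = 4.3128 mm/d
Crop demand D = ETc × 31 d = 4.3128 × 31 = 133.697 mm
Pe = 0.69 × 31.6 = 21.804 mm
D − Pe = 133.697 − 21.804 = 111.893 mm
Gross irrigation = 111.893 / 0.77 = 145.316 mm

145.3 mm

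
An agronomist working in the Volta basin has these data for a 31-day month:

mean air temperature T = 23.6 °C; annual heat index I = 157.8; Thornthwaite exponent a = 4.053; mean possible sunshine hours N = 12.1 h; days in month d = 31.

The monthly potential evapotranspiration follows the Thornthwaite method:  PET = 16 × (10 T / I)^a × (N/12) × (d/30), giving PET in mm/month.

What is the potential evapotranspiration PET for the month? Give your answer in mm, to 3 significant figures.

85.2 mm

10T/I = 10 × 23.6 / 157.8 = 1.4956
(10T/I)^a = 1.4956^4.053 = 5.1112
Uncorrected PET = 16 × 5.1112 = 81.779 mm
Correction = (N/12)(d/30) = (12.1/12)(31/30) = 1.0419
PET = 81.779 × 1.0419 = 85.206 mm/month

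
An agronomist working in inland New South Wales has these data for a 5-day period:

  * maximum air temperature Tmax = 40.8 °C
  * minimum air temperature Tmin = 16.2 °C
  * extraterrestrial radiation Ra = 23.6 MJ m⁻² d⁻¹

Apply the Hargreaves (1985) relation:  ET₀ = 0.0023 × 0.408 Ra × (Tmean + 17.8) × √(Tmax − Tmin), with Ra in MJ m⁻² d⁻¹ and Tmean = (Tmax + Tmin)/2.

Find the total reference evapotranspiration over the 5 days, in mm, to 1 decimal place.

Tmean = (40.8 + 16.2)/2 = 28.50 °C
0.408 Ra = 0.408 × 23.6 = 9.6288 mm/d equivalent
ET₀ = 0.0023 × 9.6288 × (28.50 + 17.8) × √24.6 = 0.0023 × 9.6288 × 46.30 × 4.9598 = 5.0856 mm/d
Over 5 days: 5.0856 × 5 = 25.428 mm

25.4 mm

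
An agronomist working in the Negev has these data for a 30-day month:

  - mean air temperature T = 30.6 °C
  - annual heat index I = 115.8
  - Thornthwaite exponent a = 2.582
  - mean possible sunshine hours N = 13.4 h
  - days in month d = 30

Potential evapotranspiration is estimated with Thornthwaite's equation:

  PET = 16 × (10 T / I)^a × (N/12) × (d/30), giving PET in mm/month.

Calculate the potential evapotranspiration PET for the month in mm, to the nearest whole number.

220 mm

10T/I = 10 × 30.6 / 115.8 = 2.6425
(10T/I)^a = 2.6425^2.582 = 12.2926
Uncorrected PET = 16 × 12.2926 = 196.682 mm
Correction = (N/12)(d/30) = (13.4/12)(30/30) = 1.1167
PET = 196.682 × 1.1167 = 219.635 mm/month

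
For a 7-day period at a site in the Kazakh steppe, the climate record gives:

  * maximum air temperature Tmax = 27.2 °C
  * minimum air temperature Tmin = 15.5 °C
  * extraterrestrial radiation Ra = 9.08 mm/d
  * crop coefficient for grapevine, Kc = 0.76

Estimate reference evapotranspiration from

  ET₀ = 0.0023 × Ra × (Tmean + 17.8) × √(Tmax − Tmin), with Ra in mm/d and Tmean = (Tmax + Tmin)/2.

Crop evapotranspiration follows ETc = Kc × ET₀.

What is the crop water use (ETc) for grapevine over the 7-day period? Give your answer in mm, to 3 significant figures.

14.9 mm

Tmean = (27.2 + 15.5)/2 = 21.35 °C
ET₀ = 0.0023 × 9.08 × (21.35 + 17.8) × √11.7 = 0.0023 × 9.08 × 39.15 × 3.4205 = 2.7966 mm/d
ETc = Kc × ET₀ = 0.76 × 2.7966 = 2.1254 mm/d
Over 7 days: 2.1254 × 7 = 14.878 mm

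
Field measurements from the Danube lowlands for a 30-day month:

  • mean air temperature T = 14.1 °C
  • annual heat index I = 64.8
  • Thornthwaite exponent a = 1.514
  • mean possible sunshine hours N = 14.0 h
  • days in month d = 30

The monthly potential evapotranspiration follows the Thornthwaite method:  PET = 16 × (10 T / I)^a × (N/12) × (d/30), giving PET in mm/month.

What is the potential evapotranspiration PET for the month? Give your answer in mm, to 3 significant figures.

60.6 mm

10T/I = 10 × 14.1 / 64.8 = 2.1759
(10T/I)^a = 2.1759^1.514 = 3.2448
Uncorrected PET = 16 × 3.2448 = 51.917 mm
Correction = (N/12)(d/30) = (14.0/12)(30/30) = 1.1667
PET = 51.917 × 1.1667 = 60.572 mm/month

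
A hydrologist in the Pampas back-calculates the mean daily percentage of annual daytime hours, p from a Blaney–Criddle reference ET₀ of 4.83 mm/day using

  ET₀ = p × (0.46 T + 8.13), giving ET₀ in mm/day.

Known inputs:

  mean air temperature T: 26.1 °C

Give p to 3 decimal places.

0.240

p = ET₀ / (0.46 T + 8.13) = 4.83 / (0.46 × 26.1 + 8.13) = 4.83 / 20.136 = 0.2399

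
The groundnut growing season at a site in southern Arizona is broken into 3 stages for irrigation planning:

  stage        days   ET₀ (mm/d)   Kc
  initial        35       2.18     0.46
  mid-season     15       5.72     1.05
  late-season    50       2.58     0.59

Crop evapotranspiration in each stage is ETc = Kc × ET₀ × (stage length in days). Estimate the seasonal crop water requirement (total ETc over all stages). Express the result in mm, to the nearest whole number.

201 mm

initial: 0.46 × 2.18 × 35 = 35.10 mm
mid-season: 1.05 × 5.72 × 15 = 90.09 mm
late-season: 0.59 × 2.58 × 50 = 76.11 mm
Seasonal total = 201.30 mm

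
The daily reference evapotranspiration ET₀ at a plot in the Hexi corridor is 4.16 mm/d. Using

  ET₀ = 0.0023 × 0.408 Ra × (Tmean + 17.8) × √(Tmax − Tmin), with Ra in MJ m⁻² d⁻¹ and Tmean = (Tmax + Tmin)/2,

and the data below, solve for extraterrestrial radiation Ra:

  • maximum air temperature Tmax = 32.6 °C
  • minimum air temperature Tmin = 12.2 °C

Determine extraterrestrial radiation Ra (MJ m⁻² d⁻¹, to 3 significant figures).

24.4 MJ m⁻² d⁻¹

Tmean = (32.6+12.2)/2 = 22.40 °C; ΔT = 20.4
Ra = ET₀ / [0.0023 × 0.408 × (Tmean+17.8) × √ΔT]
   = 4.16 / (0.0023 × 0.408 × 40.20 × 4.5166) = 24.416 MJ m⁻² d⁻¹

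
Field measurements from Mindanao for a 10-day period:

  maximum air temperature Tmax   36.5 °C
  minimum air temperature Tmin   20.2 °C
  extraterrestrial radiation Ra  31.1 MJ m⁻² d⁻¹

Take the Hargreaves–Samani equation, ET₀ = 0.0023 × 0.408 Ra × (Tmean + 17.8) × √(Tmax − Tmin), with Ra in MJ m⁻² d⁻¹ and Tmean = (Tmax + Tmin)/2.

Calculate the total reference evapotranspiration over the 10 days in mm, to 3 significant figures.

54.4 mm

Tmean = (36.5 + 20.2)/2 = 28.35 °C
0.408 Ra = 0.408 × 31.1 = 12.6888 mm/d equivalent
ET₀ = 0.0023 × 12.6888 × (28.35 + 17.8) × √16.3 = 0.0023 × 12.6888 × 46.15 × 4.0373 = 5.4376 mm/d
Over 10 days: 5.4376 × 10 = 54.376 mm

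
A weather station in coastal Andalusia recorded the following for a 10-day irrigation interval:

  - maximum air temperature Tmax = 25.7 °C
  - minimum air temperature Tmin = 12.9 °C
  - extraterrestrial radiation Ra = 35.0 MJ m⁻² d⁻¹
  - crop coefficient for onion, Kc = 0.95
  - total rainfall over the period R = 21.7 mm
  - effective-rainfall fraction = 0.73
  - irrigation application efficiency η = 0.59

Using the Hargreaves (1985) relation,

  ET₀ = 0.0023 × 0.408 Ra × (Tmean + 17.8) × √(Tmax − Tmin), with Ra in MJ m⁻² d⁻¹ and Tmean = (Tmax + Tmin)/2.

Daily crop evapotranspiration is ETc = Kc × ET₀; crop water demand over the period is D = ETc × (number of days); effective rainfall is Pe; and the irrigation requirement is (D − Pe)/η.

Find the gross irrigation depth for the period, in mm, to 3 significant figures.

Tmean = (25.7 + 12.9)/2 = 19.30 °C
0.408 Ra = 0.408 × 35.0 = 14.2800 mm/d equivalent
ET₀ = 0.0023 × 14.2800 × (19.30 + 17.8) × √12.8 = 0.0023 × 14.2800 × 37.10 × 3.5777 = 4.3595 mm/d
ETc = Kc × ET₀ = 0.95 × 4.3595 = 4.1415 mm/d
Crop demand D = ETc × 10 d = 4.1415 × 10 = 41.415 mm
Pe = 0.73 × 21.7 = 15.841 mm
D − Pe = 41.415 − 15.841 = 25.574 mm
Gross irrigation = 25.574 / 0.59 = 43.346 mm

43.3 mm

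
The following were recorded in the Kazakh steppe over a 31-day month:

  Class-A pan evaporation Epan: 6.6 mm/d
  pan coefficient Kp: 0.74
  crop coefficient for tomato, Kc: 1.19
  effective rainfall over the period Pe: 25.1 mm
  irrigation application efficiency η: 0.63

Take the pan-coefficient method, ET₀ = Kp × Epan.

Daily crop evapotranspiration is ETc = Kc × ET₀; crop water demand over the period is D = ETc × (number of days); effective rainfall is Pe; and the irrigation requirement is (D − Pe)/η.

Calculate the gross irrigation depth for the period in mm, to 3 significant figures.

ET₀ = 0.74 × 6.6 = 4.8840 mm/d
ETc = Kc × ET₀ = 1.19 × 4.8840 = 5.8120 mm/d
Crop demand D = ETc × 31 d = 5.8120 × 31 = 180.172 mm
D − Pe = 180.172 − 25.1 = 155.072 mm
Gross irrigation = 155.072 / 0.63 = 246.146 mm

246 mm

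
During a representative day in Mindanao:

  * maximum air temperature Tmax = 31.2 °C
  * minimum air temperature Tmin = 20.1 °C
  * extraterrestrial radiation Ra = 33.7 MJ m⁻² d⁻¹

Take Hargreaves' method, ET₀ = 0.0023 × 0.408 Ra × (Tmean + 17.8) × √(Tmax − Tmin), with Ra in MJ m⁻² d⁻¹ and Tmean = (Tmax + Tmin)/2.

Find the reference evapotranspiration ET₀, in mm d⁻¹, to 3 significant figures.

4.58 mm d⁻¹

Tmean = (31.2 + 20.1)/2 = 25.65 °C
0.408 Ra = 0.408 × 33.7 = 13.7496 mm/d equivalent
ET₀ = 0.0023 × 13.7496 × (25.65 + 17.8) × √11.1 = 0.0023 × 13.7496 × 43.45 × 3.3317 = 4.5780 mm/d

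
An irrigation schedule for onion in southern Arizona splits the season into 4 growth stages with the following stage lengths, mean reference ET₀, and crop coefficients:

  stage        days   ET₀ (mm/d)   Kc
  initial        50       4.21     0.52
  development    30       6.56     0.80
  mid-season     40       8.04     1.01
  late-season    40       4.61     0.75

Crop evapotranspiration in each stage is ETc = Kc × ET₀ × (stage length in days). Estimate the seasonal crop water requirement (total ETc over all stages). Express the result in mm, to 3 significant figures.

730 mm

initial: 0.52 × 4.21 × 50 = 109.46 mm
development: 0.80 × 6.56 × 30 = 157.44 mm
mid-season: 1.01 × 8.04 × 40 = 324.82 mm
late-season: 0.75 × 4.61 × 40 = 138.30 mm
Seasonal total = 730.02 mm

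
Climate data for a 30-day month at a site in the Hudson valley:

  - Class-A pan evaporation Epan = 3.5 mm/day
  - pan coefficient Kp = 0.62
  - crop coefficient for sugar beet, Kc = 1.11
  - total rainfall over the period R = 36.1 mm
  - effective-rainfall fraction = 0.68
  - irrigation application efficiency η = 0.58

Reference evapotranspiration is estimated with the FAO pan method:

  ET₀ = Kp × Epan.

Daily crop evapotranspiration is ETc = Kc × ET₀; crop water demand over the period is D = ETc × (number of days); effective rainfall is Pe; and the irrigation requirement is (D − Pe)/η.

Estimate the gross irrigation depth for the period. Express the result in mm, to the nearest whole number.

ET₀ = 0.62 × 3.5 = 2.1700 mm/d
ETc = Kc × ET₀ = 1.11 × 2.1700 = 2.4087 mm/d
Crop demand D = ETc × 30 d = 2.4087 × 30 = 72.261 mm
Pe = 0.68 × 36.1 = 24.548 mm
D − Pe = 72.261 − 24.548 = 47.713 mm
Gross irrigation = 47.713 / 0.58 = 82.264 mm

82 mm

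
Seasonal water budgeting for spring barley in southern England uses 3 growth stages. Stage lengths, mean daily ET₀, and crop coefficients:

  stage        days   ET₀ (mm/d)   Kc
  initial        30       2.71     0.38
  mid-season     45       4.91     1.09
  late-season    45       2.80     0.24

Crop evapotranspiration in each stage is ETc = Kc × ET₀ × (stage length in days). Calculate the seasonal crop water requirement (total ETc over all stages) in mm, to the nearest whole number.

302 mm

initial: 0.38 × 2.71 × 30 = 30.89 mm
mid-season: 1.09 × 4.91 × 45 = 240.84 mm
late-season: 0.24 × 2.80 × 45 = 30.24 mm
Seasonal total = 301.97 mm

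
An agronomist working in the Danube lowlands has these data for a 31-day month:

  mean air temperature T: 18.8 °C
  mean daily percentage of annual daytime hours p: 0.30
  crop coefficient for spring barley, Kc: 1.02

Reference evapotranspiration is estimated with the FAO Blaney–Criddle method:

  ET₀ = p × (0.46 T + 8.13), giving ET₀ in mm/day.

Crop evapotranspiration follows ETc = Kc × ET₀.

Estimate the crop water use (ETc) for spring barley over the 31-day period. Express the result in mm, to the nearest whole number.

159 mm

ET₀ = 0.30 × (0.46 × 18.8 + 8.13) = 0.30 × 16.778 = 5.0334 mm/d
ETc = Kc × ET₀ = 1.02 × 5.0334 = 5.1341 mm/d
Over 31 days: 5.1341 × 31 = 159.157 mm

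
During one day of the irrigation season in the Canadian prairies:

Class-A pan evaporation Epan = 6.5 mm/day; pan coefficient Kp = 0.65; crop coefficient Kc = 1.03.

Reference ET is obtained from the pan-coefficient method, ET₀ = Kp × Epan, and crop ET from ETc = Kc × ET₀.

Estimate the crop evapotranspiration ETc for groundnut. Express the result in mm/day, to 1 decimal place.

4.4 mm/day

ET₀ = 0.65 × 6.5 = 4.2250 mm/d
ETc = Kc × ET₀ = 1.03 × 4.2250 = 4.3518 mm/d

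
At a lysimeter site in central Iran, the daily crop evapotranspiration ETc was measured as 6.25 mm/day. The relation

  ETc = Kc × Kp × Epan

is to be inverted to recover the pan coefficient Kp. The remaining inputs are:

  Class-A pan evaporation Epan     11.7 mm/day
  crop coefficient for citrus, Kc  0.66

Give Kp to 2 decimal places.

ETc = Kc × Kp × Epan  ⇒  Kp = ETc / (Kc × Epan)
Kp = 6.25 / (0.66 × 11.7) = 6.25 / 7.722 = 0.8094

0.81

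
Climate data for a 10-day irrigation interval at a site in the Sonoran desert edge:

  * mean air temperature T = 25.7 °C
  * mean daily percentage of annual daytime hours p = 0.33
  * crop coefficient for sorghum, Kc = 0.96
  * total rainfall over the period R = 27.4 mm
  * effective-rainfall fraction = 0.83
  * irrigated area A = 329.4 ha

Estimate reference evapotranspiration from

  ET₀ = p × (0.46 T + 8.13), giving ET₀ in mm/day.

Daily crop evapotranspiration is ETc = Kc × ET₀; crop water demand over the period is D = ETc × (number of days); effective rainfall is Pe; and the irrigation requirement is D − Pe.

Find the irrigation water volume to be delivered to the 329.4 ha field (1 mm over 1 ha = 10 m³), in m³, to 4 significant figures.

133300 m³

ET₀ = 0.33 × (0.46 × 25.7 + 8.13) = 0.33 × 19.952 = 6.5842 mm/d
ETc = Kc × ET₀ = 0.96 × 6.5842 = 6.3208 mm/d
Crop demand D = ETc × 10 d = 6.3208 × 10 = 63.208 mm
Pe = 0.83 × 27.4 = 22.742 mm
D − Pe = 63.208 − 22.742 = 40.466 mm
Volume = 40.466 mm × 329.4 ha × 10 = 133295.0 m³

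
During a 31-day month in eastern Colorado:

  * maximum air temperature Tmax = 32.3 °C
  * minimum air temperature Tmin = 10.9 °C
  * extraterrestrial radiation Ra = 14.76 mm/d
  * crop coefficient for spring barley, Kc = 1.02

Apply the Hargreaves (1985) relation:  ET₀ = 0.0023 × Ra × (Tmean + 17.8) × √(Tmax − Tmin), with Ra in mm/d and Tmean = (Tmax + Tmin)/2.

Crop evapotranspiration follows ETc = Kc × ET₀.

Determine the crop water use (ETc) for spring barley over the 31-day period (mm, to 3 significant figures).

196 mm

Tmean = (32.3 + 10.9)/2 = 21.60 °C
ET₀ = 0.0023 × 14.76 × (21.60 + 17.8) × √21.4 = 0.0023 × 14.76 × 39.40 × 4.6260 = 6.1875 mm/d
ETc = Kc × ET₀ = 1.02 × 6.1875 = 6.3113 mm/d
Over 31 days: 6.3113 × 31 = 195.650 mm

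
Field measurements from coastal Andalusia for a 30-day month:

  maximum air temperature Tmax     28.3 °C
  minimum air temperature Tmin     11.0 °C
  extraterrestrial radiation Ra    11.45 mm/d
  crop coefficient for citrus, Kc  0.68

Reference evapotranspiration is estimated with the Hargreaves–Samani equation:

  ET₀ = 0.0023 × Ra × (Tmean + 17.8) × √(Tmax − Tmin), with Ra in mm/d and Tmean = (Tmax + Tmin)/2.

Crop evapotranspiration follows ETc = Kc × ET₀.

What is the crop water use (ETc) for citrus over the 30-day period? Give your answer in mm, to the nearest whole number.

84 mm

Tmean = (28.3 + 11.0)/2 = 19.65 °C
ET₀ = 0.0023 × 11.45 × (19.65 + 17.8) × √17.3 = 0.0023 × 11.45 × 37.45 × 4.1593 = 4.1021 mm/d
ETc = Kc × ET₀ = 0.68 × 4.1021 = 2.7894 mm/d
Over 30 days: 2.7894 × 30 = 83.682 mm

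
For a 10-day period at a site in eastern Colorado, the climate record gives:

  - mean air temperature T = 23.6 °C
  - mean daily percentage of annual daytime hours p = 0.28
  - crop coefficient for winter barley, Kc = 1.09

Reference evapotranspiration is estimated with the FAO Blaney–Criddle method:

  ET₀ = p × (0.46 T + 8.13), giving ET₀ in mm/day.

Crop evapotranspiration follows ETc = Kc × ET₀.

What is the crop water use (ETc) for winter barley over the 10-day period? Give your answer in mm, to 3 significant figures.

ET₀ = 0.28 × (0.46 × 23.6 + 8.13) = 0.28 × 18.986 = 5.3161 mm/d
ETc = Kc × ET₀ = 1.09 × 5.3161 = 5.7945 mm/d
Over 10 days: 5.7945 × 10 = 57.945 mm

57.9 mm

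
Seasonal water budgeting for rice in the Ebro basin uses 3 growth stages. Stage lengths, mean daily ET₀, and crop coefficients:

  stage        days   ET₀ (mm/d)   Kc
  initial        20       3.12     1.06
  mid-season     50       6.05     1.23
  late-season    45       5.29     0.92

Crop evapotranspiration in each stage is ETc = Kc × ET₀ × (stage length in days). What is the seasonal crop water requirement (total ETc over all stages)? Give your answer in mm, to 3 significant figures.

initial: 1.06 × 3.12 × 20 = 66.14 mm
mid-season: 1.23 × 6.05 × 50 = 372.08 mm
late-season: 0.92 × 5.29 × 45 = 219.01 mm
Seasonal total = 657.23 mm

657 mm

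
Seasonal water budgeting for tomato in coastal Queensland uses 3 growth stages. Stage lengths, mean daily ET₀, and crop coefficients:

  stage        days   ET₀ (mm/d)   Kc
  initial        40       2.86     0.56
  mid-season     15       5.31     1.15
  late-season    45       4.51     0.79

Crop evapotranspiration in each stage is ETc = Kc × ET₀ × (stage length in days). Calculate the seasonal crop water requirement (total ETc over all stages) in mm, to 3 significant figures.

initial: 0.56 × 2.86 × 40 = 64.06 mm
mid-season: 1.15 × 5.31 × 15 = 91.60 mm
late-season: 0.79 × 4.51 × 45 = 160.33 mm
Seasonal total = 315.99 mm

316 mm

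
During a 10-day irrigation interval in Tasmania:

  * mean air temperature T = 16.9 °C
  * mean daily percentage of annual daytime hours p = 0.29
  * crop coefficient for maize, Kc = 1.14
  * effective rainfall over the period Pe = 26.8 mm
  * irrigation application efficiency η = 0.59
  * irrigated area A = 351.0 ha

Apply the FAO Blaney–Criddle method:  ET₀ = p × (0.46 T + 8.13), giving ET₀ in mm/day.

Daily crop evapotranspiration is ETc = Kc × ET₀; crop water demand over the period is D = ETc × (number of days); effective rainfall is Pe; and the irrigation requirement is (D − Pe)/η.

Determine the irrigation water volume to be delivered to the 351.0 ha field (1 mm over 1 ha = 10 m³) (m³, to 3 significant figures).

ET₀ = 0.29 × (0.46 × 16.9 + 8.13) = 0.29 × 15.904 = 4.6122 mm/d
ETc = Kc × ET₀ = 1.14 × 4.6122 = 5.2579 mm/d
Crop demand D = ETc × 10 d = 5.2579 × 10 = 52.579 mm
D − Pe = 52.579 − 26.8 = 25.779 mm
Gross irrigation = 25.779 / 0.59 = 43.693 mm
Volume = 43.693 mm × 351.0 ha × 10 = 153362.4 m³

153000 m³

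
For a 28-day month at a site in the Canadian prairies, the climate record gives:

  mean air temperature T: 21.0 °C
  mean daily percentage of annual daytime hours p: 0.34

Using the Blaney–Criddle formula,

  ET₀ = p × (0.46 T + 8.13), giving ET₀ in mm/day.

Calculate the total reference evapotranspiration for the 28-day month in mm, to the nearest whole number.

169 mm

ET₀ = 0.34 × (0.46 × 21.0 + 8.13) = 0.34 × 17.790 = 6.0486 mm/d
Monthly total = 6.0486 × 28 = 169.361 mm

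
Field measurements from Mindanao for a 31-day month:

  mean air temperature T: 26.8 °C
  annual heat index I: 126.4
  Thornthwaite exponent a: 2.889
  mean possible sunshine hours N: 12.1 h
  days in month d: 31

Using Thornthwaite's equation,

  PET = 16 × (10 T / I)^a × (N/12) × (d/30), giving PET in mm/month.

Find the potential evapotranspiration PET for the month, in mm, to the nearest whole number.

146 mm

10T/I = 10 × 26.8 / 126.4 = 2.1203
(10T/I)^a = 2.1203^2.889 = 8.7692
Uncorrected PET = 16 × 8.7692 = 140.307 mm
Correction = (N/12)(d/30) = (12.1/12)(31/30) = 1.0419
PET = 140.307 × 1.0419 = 146.186 mm/month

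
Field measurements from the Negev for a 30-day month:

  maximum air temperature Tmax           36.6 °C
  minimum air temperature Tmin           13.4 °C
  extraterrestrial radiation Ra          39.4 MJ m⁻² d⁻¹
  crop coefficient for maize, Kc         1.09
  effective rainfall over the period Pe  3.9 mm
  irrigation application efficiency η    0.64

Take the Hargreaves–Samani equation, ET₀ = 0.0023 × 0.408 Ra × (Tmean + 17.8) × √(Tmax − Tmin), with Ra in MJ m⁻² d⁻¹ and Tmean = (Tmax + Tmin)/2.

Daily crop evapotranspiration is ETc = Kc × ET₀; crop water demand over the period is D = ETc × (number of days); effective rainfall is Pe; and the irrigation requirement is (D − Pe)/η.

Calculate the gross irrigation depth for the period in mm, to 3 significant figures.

383 mm

Tmean = (36.6 + 13.4)/2 = 25.00 °C
0.408 Ra = 0.408 × 39.4 = 16.0752 mm/d equivalent
ET₀ = 0.0023 × 16.0752 × (25.00 + 17.8) × √23.2 = 0.0023 × 16.0752 × 42.80 × 4.8166 = 7.6220 mm/d
ETc = Kc × ET₀ = 1.09 × 7.6220 = 8.3080 mm/d
Crop demand D = ETc × 30 d = 8.3080 × 30 = 249.240 mm
D − Pe = 249.240 − 3.9 = 245.340 mm
Gross irrigation = 245.340 / 0.64 = 383.344 mm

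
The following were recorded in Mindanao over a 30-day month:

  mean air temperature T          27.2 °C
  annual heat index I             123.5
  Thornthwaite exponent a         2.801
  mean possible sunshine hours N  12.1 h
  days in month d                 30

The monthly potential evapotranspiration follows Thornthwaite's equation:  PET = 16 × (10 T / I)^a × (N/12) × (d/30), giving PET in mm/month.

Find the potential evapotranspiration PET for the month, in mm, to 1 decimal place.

10T/I = 10 × 27.2 / 123.5 = 2.2024
(10T/I)^a = 2.2024^2.801 = 9.1296
Uncorrected PET = 16 × 9.1296 = 146.074 mm
Correction = (N/12)(d/30) = (12.1/12)(30/30) = 1.0083
PET = 146.074 × 1.0083 = 147.286 mm/month

147.3 mm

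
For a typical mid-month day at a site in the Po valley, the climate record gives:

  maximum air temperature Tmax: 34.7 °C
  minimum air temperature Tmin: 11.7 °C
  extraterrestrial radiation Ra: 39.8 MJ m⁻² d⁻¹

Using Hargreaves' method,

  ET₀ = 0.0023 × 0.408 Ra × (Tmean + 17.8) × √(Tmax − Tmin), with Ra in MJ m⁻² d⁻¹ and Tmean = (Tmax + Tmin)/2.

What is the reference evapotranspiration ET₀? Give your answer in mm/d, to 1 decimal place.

7.3 mm/d

Tmean = (34.7 + 11.7)/2 = 23.20 °C
0.408 Ra = 0.408 × 39.8 = 16.2384 mm/d equivalent
ET₀ = 0.0023 × 16.2384 × (23.20 + 17.8) × √23.0 = 0.0023 × 16.2384 × 41.00 × 4.7958 = 7.3437 mm/d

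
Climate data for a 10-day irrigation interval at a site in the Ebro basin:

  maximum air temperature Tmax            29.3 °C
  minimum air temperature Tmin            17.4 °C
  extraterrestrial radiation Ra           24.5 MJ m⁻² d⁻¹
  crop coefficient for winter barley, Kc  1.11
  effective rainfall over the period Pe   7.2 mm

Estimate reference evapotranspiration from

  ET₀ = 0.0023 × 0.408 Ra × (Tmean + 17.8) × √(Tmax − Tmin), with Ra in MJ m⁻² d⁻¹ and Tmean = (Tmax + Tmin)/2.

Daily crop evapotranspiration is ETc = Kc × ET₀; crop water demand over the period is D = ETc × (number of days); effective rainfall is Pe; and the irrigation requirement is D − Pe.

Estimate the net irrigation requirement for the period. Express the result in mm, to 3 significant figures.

29.0 mm

Tmean = (29.3 + 17.4)/2 = 23.35 °C
0.408 Ra = 0.408 × 24.5 = 9.9960 mm/d equivalent
ET₀ = 0.0023 × 9.9960 × (23.35 + 17.8) × √11.9 = 0.0023 × 9.9960 × 41.15 × 3.4496 = 3.2636 mm/d
ETc = Kc × ET₀ = 1.11 × 3.2636 = 3.6226 mm/d
Crop demand D = ETc × 10 d = 3.6226 × 10 = 36.226 mm
D − Pe = 36.226 − 7.2 = 29.026 mm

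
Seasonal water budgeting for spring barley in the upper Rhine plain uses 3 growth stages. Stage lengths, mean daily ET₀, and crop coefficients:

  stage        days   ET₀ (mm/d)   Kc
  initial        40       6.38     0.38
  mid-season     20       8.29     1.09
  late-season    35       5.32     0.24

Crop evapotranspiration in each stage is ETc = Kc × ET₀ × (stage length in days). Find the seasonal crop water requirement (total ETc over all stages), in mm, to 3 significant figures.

322 mm

initial: 0.38 × 6.38 × 40 = 96.98 mm
mid-season: 1.09 × 8.29 × 20 = 180.72 mm
late-season: 0.24 × 5.32 × 35 = 44.69 mm
Seasonal total = 322.39 mm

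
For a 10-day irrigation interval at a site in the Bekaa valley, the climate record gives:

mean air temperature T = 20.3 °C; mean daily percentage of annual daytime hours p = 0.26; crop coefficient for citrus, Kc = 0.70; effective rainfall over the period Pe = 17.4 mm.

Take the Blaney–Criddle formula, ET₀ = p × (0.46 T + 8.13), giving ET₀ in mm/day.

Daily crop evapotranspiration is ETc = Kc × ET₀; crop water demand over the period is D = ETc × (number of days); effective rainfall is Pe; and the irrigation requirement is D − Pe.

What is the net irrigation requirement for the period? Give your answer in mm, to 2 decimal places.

ET₀ = 0.26 × (0.46 × 20.3 + 8.13) = 0.26 × 17.468 = 4.5417 mm/d
ETc = Kc × ET₀ = 0.70 × 4.5417 = 3.1792 mm/d
Crop demand D = ETc × 10 d = 3.1792 × 10 = 31.792 mm
D − Pe = 31.792 − 17.4 = 14.392 mm

14.39 mm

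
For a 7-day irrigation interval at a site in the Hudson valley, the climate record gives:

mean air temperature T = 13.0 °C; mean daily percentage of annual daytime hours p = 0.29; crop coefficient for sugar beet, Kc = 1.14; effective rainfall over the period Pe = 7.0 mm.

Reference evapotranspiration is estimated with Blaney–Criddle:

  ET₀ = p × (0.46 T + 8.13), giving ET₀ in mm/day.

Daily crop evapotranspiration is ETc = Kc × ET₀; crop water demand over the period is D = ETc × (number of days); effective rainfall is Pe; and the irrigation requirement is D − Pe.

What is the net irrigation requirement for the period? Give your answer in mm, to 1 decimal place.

25.7 mm

ET₀ = 0.29 × (0.46 × 13.0 + 8.13) = 0.29 × 14.110 = 4.0919 mm/d
ETc = Kc × ET₀ = 1.14 × 4.0919 = 4.6648 mm/d
Crop demand D = ETc × 7 d = 4.6648 × 7 = 32.654 mm
D − Pe = 32.654 − 7.0 = 25.654 mm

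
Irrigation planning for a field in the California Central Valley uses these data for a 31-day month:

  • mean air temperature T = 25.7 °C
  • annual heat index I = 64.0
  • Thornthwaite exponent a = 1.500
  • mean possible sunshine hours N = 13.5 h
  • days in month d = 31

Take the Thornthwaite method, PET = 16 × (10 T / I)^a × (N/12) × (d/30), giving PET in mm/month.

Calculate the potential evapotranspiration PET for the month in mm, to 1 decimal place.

149.7 mm

10T/I = 10 × 25.7 / 64.0 = 4.0156
(10T/I)^a = 4.0156^1.500 = 8.0468
Uncorrected PET = 16 × 8.0468 = 128.749 mm
Correction = (N/12)(d/30) = (13.5/12)(31/30) = 1.1625
PET = 128.749 × 1.1625 = 149.671 mm/month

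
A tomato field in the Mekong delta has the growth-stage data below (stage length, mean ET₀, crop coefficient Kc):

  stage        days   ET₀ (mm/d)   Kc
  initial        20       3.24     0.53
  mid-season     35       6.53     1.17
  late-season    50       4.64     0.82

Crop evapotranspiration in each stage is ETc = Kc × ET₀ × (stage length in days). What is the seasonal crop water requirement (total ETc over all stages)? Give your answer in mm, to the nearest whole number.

492 mm

initial: 0.53 × 3.24 × 20 = 34.34 mm
mid-season: 1.17 × 6.53 × 35 = 267.40 mm
late-season: 0.82 × 4.64 × 50 = 190.24 mm
Seasonal total = 491.98 mm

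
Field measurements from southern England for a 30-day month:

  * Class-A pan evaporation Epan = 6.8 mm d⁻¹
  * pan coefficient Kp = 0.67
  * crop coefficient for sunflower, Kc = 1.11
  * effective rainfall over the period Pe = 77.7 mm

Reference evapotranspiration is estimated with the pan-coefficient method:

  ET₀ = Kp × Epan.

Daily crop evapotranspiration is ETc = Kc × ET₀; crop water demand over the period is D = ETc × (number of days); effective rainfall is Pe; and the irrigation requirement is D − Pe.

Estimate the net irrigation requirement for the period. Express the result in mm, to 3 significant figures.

ET₀ = 0.67 × 6.8 = 4.5560 mm/d
ETc = Kc × ET₀ = 1.11 × 4.5560 = 5.0572 mm/d
Crop demand D = ETc × 30 d = 5.0572 × 30 = 151.716 mm
D − Pe = 151.716 − 77.7 = 74.016 mm

74.0 mm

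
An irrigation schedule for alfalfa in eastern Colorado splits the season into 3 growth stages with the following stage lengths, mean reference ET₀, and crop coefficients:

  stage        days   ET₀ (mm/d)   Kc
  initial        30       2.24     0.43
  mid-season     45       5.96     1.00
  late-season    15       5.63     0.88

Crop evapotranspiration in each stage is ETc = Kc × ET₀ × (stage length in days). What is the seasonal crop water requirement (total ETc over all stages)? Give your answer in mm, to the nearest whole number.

371 mm

initial: 0.43 × 2.24 × 30 = 28.90 mm
mid-season: 1.00 × 5.96 × 45 = 268.20 mm
late-season: 0.88 × 5.63 × 15 = 74.32 mm
Seasonal total = 371.42 mm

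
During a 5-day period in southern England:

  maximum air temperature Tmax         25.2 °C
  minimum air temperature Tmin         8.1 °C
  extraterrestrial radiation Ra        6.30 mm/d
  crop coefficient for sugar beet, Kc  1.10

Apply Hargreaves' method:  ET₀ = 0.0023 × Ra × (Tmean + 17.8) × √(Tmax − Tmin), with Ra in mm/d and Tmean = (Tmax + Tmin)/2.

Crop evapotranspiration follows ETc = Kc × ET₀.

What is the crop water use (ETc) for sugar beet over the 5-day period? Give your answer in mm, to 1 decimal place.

11.4 mm

Tmean = (25.2 + 8.1)/2 = 16.65 °C
ET₀ = 0.0023 × 6.30 × (16.65 + 17.8) × √17.1 = 0.0023 × 6.30 × 34.45 × 4.1352 = 2.0642 mm/d
ETc = Kc × ET₀ = 1.10 × 2.0642 = 2.2706 mm/d
Over 5 days: 2.2706 × 5 = 11.353 mm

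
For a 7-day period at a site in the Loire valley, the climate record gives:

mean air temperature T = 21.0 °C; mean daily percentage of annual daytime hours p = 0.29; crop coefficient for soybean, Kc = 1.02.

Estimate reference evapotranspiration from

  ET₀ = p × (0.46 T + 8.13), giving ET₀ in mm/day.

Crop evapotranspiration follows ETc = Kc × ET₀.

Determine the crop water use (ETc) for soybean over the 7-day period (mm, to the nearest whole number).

37 mm

ET₀ = 0.29 × (0.46 × 21.0 + 8.13) = 0.29 × 17.790 = 5.1591 mm/d
ETc = Kc × ET₀ = 1.02 × 5.1591 = 5.2623 mm/d
Over 7 days: 5.2623 × 7 = 36.836 mm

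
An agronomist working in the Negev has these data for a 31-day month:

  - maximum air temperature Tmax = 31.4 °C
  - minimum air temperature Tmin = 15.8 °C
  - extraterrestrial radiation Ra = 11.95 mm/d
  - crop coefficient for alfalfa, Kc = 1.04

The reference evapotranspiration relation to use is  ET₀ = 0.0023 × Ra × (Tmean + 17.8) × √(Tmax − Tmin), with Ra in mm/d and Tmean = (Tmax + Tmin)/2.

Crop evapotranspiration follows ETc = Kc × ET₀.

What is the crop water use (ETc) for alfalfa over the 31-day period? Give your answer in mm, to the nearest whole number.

Tmean = (31.4 + 15.8)/2 = 23.60 °C
ET₀ = 0.0023 × 11.95 × (23.60 + 17.8) × √15.6 = 0.0023 × 11.95 × 41.40 × 3.9497 = 4.4943 mm/d
ETc = Kc × ET₀ = 1.04 × 4.4943 = 4.6741 mm/d
Over 31 days: 4.6741 × 31 = 144.897 mm

145 mm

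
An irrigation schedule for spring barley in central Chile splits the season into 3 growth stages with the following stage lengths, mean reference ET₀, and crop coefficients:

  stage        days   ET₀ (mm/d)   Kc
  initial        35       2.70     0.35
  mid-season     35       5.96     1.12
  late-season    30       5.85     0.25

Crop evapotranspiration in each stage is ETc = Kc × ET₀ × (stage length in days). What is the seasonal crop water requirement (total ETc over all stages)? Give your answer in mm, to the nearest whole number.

311 mm

initial: 0.35 × 2.70 × 35 = 33.08 mm
mid-season: 1.12 × 5.96 × 35 = 233.63 mm
late-season: 0.25 × 5.85 × 30 = 43.88 mm
Seasonal total = 310.59 mm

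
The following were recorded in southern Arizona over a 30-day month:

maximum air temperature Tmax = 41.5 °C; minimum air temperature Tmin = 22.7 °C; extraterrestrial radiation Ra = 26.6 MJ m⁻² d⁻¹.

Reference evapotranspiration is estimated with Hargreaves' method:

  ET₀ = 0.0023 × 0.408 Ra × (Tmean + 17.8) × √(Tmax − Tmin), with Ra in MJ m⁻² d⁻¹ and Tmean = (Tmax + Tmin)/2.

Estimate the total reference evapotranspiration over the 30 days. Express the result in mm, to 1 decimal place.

162.0 mm

Tmean = (41.5 + 22.7)/2 = 32.10 °C
0.408 Ra = 0.408 × 26.6 = 10.8528 mm/d equivalent
ET₀ = 0.0023 × 10.8528 × (32.10 + 17.8) × √18.8 = 0.0023 × 10.8528 × 49.90 × 4.3359 = 5.4007 mm/d
Over 30 days: 5.4007 × 30 = 162.021 mm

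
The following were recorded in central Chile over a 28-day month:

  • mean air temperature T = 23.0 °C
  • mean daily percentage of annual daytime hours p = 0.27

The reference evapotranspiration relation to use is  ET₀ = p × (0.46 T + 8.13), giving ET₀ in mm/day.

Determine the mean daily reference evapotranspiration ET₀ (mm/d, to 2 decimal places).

ET₀ = 0.27 × (0.46 × 23.0 + 8.13) = 0.27 × 18.710 = 5.0517 mm/d

5.05 mm/d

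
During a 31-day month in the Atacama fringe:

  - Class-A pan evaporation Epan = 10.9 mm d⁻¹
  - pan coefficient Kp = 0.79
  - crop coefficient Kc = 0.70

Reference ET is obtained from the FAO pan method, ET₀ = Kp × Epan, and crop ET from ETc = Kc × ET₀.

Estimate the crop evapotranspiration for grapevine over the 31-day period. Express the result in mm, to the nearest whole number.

ET₀ = 0.79 × 10.9 = 8.6110 mm/d
ETc = Kc × ET₀ = 0.70 × 8.6110 = 6.0277 mm/d
Over 31 days: 6.0277 × 31 = 186.859 mm

187 mm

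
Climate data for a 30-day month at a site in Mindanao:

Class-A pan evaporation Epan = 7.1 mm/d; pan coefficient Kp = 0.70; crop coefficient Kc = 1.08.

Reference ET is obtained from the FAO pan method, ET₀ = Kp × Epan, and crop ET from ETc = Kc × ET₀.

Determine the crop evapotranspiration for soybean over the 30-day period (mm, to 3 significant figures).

ET₀ = 0.70 × 7.1 = 4.9700 mm/d
ETc = Kc × ET₀ = 1.08 × 4.9700 = 5.3676 mm/d
Over 30 days: 5.3676 × 30 = 161.028 mm

161 mm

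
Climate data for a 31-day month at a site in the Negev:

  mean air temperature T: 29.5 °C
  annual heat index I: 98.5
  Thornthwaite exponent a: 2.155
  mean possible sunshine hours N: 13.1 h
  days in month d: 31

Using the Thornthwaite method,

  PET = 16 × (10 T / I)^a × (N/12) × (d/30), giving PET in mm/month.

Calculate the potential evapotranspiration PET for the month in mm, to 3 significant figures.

10T/I = 10 × 29.5 / 98.5 = 2.9949
(10T/I)^a = 2.9949^2.155 = 10.6317
Uncorrected PET = 16 × 10.6317 = 170.107 mm
Correction = (N/12)(d/30) = (13.1/12)(31/30) = 1.1281
PET = 170.107 × 1.1281 = 191.898 mm/month

192 mm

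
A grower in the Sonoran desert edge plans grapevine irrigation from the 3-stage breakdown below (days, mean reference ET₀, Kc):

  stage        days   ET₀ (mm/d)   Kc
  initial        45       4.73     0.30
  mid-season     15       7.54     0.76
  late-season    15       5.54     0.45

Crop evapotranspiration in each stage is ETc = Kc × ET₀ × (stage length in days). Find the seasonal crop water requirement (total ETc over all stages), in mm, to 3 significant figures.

187 mm

initial: 0.30 × 4.73 × 45 = 63.86 mm
mid-season: 0.76 × 7.54 × 15 = 85.96 mm
late-season: 0.45 × 5.54 × 15 = 37.40 mm
Seasonal total = 187.22 mm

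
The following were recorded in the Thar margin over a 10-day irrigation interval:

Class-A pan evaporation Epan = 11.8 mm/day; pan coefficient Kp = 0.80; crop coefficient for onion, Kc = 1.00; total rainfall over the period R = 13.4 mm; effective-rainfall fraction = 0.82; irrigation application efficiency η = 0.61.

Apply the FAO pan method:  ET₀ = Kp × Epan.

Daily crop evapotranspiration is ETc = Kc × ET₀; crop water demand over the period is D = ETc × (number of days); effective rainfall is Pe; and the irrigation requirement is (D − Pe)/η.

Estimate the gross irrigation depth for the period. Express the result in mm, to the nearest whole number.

ET₀ = 0.80 × 11.8 = 9.4400 mm/d
ETc = Kc × ET₀ = 1.00 × 9.4400 = 9.4400 mm/d
Crop demand D = ETc × 10 d = 9.4400 × 10 = 94.400 mm
Pe = 0.82 × 13.4 = 10.988 mm
D − Pe = 94.400 − 10.988 = 83.412 mm
Gross irrigation = 83.412 / 0.61 = 136.741 mm

137 mm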